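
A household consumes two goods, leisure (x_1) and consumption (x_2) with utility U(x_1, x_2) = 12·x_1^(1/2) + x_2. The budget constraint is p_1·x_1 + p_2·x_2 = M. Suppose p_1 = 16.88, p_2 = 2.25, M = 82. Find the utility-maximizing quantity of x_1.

x_1* = 0.6396

Set MRS = p_1/p_2: 6·x_1^(−1/2) = p_1/p_2.
Solve: √x_1 = 6·p_2/p_1, so x_1*(p_1,p_2) = (6·p_2/p_1)², and x_2* = (M − p_1·x_1*)/p_2.
Plugging in: x_1* = (6·2.25/16.88)² = 0.6396.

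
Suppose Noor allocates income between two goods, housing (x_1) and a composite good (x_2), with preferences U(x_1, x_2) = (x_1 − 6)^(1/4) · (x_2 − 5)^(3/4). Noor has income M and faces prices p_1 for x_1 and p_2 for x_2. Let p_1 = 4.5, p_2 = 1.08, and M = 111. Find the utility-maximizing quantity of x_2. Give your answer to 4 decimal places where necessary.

Let x_1' = x_1−6, x_2' = x_2−5. MRS = (1/3)·x_2'/x_1' = p_1/p_2.
Substituting into the budget: x_1* = 6 + 0.25·(M − 6·p_1 − 5·p_2)/p_1, and x_2* = 5 + 0.75·(…)/p_2.
Discretionary income = 111 − 6·4.5 − 5·1.08 = 78.6; x_2* = 5 + 0.75·78.6/1.08 = 59.5833.

x_2* = 59.5833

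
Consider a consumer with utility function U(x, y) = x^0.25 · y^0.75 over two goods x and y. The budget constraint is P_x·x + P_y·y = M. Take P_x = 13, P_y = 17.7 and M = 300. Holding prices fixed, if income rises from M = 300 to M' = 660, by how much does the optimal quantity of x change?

The MRS is (1/3)·y/x. Set MRS = P_x/P_y.
So 0.25·P_y·y = 0.75·P_x·x; combined with the budget, a share 0.25 of income goes to x.
Demand: x*(P_x,P_y,M) = 0.25·M/P_x and y* = 0.75·M/P_y.
At P_x=13, P_y=17.7, M=300: x* = 0.25·300/13 = 5.7692.
At M' = 660: x* = 12.6923. Change: 12.6923 − 5.7692 = 6.9231.

Δx* = 6.9231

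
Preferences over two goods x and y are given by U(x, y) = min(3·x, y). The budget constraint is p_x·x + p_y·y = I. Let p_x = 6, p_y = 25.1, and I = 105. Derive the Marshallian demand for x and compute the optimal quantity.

x* = 1.2915

With perfect complements, no substitution: consume in ratio x:y = 1:3.
Budget: p_x·x + p_y·3·x = I, so (p_x + 3·p_y)·x = I.
Demand: x*(p_x,p_y,I) = I/(p_x + 3·p_y), y* = 3·I/(p_x + 3·p_y).
Here 6 + 3·25.1 = 81.3, giving x* = 1.2915.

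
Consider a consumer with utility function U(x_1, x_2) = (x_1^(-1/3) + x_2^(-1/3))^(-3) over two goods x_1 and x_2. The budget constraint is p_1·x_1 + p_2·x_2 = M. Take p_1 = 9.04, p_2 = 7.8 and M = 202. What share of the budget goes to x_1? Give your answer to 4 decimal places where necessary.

share on x_1 = 0.5092

From the CES first-order condition, (x_2/x_1)^(4/3) = p_1/p_2.
Hence x_2/x_1 = (p_1/p_2)^(1/(4/3)), i.e. raised to the 0.75 power.
Substitute x_2 = (x_2/x_1)·x_1 into the budget: x_1* = M/(p_1 + p_2·(x_2/x_1)).
Numerically x_2/x_1 = 1.117006, so x_1* = 202/(9.04 + 7.8·1.117006) = 11.3786 and x_2* = 1.117006·11.3786 = 12.7099.
Expenditure on x_1: 9.04·11.3786 = 102.8624; share = 0.5092.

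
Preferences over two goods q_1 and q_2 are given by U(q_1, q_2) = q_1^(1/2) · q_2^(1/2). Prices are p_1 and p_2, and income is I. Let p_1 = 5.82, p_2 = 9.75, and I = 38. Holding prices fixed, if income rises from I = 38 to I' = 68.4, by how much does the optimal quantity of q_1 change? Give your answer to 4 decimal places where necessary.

Δq_1* = 2.6117

The MRS is q_2/q_1. Set MRS = p_1/p_2.
Rearranging, p_2·q_2 = p_1·q_1. Substituting into the budget gives p_1·q_1·(1 + 1) = I.
Demand: q_1*(p_1,p_2,I) = 0.5·I/p_1 and q_2* = 0.5·I/p_2.
At p_1=5.82, p_2=9.75, I=38: q_1* = 0.5·38/5.82 = 3.2646.
At I' = 68.4: q_1* = 5.8763. Change: 5.8763 − 3.2646 = 2.6117.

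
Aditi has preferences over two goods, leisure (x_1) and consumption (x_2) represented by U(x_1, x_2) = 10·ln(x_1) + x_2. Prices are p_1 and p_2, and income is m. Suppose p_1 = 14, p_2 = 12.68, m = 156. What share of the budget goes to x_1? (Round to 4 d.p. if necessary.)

MU_x_1 = 10/x_1, MU_x_2 = 1. Tangency: 10/x_1 = p_1/p_2.
So x_1*(p_1,p_2) = 10·p_2/p_1, independent of income; and x_2* = (m − 10·p_2)/p_2.
At the given prices: x_1* = 10·12.68/14 = 9.0571, and x_2* = 2.3028.
Expenditure on x_1: 14·9.0571 = 126.8; share = 0.8128.

share on x_1 = 0.8128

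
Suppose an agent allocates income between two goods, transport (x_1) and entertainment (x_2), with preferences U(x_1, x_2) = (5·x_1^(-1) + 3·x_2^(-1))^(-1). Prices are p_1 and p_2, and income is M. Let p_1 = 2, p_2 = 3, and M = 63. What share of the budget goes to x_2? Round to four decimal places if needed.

share on x_2 = 0.4868

With the ratio pinned down, the budget gives x_1* = M/(p_1 + p_2·(x_2/x_1)) and x_2* = (x_2/x_1)·x_1*.
Numerically x_2/x_1 = 0.632456, so x_1* = 63/(2 + 3·0.632456) = 16.1648 and x_2* = 0.632456·16.1648 = 10.2235.
Expenditure on x_2: 3·10.2235 = 30.6705; share = 0.4868.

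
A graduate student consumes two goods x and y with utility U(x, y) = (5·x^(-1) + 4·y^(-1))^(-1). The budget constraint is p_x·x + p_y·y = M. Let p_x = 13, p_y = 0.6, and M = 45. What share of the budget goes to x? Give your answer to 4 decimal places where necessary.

MRS = MU_x/MU_y = (5/4)·(y/x)^(2). Set equal to p_x/p_y.
Hence y/x = ((4/5)·p_x/p_y)^(1/(2)), i.e. raised to the 0.5 power.
Substitute y = (y/x)·x into the budget: x* = M/(p_x + p_y·(y/x)).
Numerically y/x = 4.163332, so x* = 45/(13 + 0.6·4.163332) = 2.9036 and y* = 4.163332·2.9036 = 12.0887.
Expenditure on x: 13·2.9036 = 37.7468; share = 0.8388.

share on x = 0.8388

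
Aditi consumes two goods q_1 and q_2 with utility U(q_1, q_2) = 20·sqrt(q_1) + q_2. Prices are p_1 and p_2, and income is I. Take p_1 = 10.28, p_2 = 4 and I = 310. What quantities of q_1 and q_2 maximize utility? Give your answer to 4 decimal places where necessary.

q_1* = 15.1403, q_2* = 38.5895

Solve: √q_1 = 10·p_2/p_1, so q_1*(p_1,p_2) = (10·p_2/p_1)², and q_2* = (I − p_1·q_1*)/p_2.
Plugging in: q_1* = (10·4/10.28)² = 15.1403, q_2* = 38.5895.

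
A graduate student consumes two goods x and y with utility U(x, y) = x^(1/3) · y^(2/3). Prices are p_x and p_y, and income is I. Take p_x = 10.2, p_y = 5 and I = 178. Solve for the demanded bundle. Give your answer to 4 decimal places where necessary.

Tangency: MRS = (1/2)·y/x = p_x/p_y.
So 1/3·p_y·y = 2/3·p_x·x; combined with the budget, a share 1/3 of income goes to x.
Demand: x*(p_x,p_y,I) = 1/3·I/p_x and y* = 2/3·I/p_y.
At p_x=10.2, p_y=5, I=178: x* = 1/3·178/10.2 = 5.817, y* = 23.7333.

x* = 5.817, y* = 23.7333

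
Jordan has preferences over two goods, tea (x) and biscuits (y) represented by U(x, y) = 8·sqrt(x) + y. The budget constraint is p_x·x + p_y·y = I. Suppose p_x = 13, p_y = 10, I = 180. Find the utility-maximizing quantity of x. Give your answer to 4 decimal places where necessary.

Utility is quasi-linear in y; the FOC for x is 4/√x = p_x/p_y.
Solve: √x = 4·p_y/p_x, so x*(p_x,p_y) = (4·p_y/p_x)², and y* = (I − p_x·x*)/p_y.
Plugging in: x* = (4·10/13)² = 9.4675.

x* = 9.4675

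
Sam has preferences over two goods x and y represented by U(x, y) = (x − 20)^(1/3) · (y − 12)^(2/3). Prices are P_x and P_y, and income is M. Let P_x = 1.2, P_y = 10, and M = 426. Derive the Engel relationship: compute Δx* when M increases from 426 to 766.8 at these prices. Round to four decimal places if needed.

Δx* = 94.6667

Let x' = x−20, y' = y−12. MRS = (1/2)·y'/x' = P_x/P_y.
After buying the subsistence bundle (20, 12), a share 1/3 of the remaining income goes to x: x* = 20 + 1/3·(M − 20P_x − 12P_y)/P_x.
Discretionary income = 426 − 20·1.2 − 12·10 = 282; x* = 20 + 1/3·282/1.2 = 98.3333.
At M' = 766.8: x* = 193. Change: 193 − 98.3333 = 94.6667.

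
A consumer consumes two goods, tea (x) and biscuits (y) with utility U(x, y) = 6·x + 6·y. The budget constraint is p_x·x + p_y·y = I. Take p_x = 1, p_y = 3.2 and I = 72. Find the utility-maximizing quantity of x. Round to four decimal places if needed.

x* = 72

Perfect substitutes: compare marginal utility per dollar. 6/p_x vs 6/p_y → 6 vs 1.875.
x gives more utility per dollar, so spend all income on x: x* = I/p_x, y* = 0.
Numerically: x* = 72, y* = 0.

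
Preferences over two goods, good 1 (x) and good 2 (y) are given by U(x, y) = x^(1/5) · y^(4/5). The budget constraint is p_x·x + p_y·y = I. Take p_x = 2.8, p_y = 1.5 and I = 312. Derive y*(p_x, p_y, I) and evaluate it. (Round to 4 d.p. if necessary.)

y* = 166.4

The MRS is (1/4)·y/x. Set MRS = p_x/p_y.
Rearranging, p_y·y = 4·p_x·x. Substituting into the budget gives p_x·x·(1 + 4) = I.
Demand: x*(p_x,p_y,I) = 0.2·I/p_x and y* = 0.8·I/p_y.
At p_x=2.8, p_y=1.5, I=312: y* = 0.8·312/1.5 = 166.4.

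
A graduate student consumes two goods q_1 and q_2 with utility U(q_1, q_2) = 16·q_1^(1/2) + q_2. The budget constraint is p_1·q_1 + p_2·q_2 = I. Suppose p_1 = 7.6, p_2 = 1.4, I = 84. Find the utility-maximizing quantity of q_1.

q_1* = 2.1717

Set MRS = p_1/p_2: 8·q_1^(−1/2) = p_1/p_2.
Solve: √q_1 = 8·p_2/p_1, so q_1*(p_1,p_2) = (8·p_2/p_1)², and q_2* = (I − p_1·q_1*)/p_2.
Plugging in: q_1* = (8·1.4/7.6)² = 2.1717.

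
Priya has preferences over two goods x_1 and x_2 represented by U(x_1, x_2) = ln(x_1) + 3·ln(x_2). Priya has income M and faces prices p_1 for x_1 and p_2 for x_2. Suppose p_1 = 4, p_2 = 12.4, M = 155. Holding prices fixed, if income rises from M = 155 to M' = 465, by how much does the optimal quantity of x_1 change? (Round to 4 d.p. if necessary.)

Tangency: MRS = (1/3)·x_2/x_1 = p_1/p_2.
So p_2·x_2 = 3·p_1·x_1; combined with the budget, a share 0.25 of income goes to x_1.
Demand: x_1*(p_1,p_2,M) = 0.25·M/p_1 and x_2* = 0.75·M/p_2.
At p_1=4, p_2=12.4, M=155: x_1* = 0.25·155/4 = 9.6875.
At M' = 465: x_1* = 29.0625. Change: 29.0625 − 9.6875 = 19.375.

Δx_1* = 19.375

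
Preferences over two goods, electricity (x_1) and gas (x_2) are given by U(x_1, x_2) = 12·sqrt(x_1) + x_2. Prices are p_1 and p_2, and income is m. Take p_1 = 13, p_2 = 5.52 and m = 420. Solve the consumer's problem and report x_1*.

x_1* = 6.4907

MU_x_1 = 6/√x_1, MU_x_2 = 1. Tangency: 6/√x_1 = p_1/p_2.
Solve: √x_1 = 6·p_2/p_1, so x_1*(p_1,p_2) = (6·p_2/p_1)², and x_2* = (m − p_1·x_1*)/p_2.
Plugging in: x_1* = (6·5.52/13)² = 6.4907.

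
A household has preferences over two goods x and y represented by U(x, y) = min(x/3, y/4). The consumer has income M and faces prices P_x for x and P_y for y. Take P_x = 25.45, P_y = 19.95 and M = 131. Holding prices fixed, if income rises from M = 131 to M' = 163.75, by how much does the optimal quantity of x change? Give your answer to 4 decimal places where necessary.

Leontief preferences: the optimum is at the kink where x/3 = y/4, i.e. y = (4/3)·x.
Budget: P_x·x + P_y·(4/3)·x = M, so (3·P_x + 4·P_y)·x = 3·M.
Demand: x*(P_x,P_y,M) = 3·M/(3·P_x + 4·P_y), y* = 4·M/(3·P_x + 4·P_y).
Here 3·25.45 + 4·19.95 = 156.15, giving x* = 2.5168.
At M' = 163.75: x* = 3.146. Change: 3.146 − 2.5168 = 0.6292.

Δx* = 0.6292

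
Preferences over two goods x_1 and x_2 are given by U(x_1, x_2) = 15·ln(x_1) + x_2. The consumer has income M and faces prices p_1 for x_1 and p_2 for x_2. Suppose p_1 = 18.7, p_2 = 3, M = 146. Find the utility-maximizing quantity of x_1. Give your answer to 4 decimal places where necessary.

MU_x_1 = 15/x_1, MU_x_2 = 1. Tangency: 15/x_1 = p_1/p_2.
So x_1*(p_1,p_2) = 15·p_2/p_1, independent of income; and x_2* = (M − 15·p_2)/p_2.
At the given prices: x_1* = 15·3/18.7 = 2.4064.

x_1* = 2.4064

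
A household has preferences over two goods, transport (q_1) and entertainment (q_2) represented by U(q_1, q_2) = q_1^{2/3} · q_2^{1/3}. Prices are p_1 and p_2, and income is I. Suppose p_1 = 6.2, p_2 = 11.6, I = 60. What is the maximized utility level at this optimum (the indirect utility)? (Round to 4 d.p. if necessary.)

V = 4.1556

Tangency: MRS = 2·q_2/q_1 = p_1/p_2.
Rearranging, p_2·q_2 = (1/2)·p_1·q_1. Substituting into the budget gives p_1·q_1·(1 + (1/2)) = I.
Demand: q_1*(p_1,p_2,I) = 2/3·I/p_1 and q_2* = 1/3·I/p_2.
At p_1=6.2, p_2=11.6, I=60: q_1* = 2/3·60/6.2 = 6.4516, q_2* = 1.7241.
Utility at the optimum: U(6.4516, 1.7241) = 4.1556.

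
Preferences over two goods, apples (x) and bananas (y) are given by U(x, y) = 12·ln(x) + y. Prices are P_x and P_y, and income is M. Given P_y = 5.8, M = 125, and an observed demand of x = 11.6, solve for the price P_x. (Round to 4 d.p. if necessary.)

MU_x = 12/x, MU_y = 1. Tangency: 12/x = P_x/P_y.
So x*(P_x,P_y) = 12·P_y/P_x, independent of income; and y* = (M − 12·P_y)/P_y.
Set x* = 11.6 in the demand function and solve for P_x: P_x = 6.

P_x = 6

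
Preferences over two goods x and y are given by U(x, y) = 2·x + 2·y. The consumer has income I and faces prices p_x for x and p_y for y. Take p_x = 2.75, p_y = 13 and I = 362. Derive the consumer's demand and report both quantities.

x* = 131.6364, y* = 0

Perfect substitutes: compare marginal utility per dollar. 2/p_x vs 2/p_y → 0.7273 vs 0.1538.
x gives more utility per dollar, so spend all income on x: x* = I/p_x, y* = 0.
Numerically: x* = 131.6364, y* = 0.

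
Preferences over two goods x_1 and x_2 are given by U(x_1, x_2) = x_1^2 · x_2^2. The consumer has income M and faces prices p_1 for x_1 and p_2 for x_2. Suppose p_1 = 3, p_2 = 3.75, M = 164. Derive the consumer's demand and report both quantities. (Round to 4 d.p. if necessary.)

The MRS is x_2/x_1. Set MRS = p_1/p_2.
So 2·p_2·x_2 = 2·p_1·x_1; combined with the budget, a share 0.5 of income goes to x_1.
Demand: x_1*(p_1,p_2,M) = 0.5·M/p_1 and x_2* = 0.5·M/p_2.
At p_1=3, p_2=3.75, M=164: x_1* = 0.5·164/3 = 27.3333, x_2* = 21.8667.

x_1* = 27.3333, x_2* = 21.8667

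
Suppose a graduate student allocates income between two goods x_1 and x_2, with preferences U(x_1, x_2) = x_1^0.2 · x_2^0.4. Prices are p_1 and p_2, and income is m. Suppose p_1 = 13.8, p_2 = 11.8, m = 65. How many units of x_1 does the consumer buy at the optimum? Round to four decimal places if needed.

x_1* = 1.57

Tangency: MRS = (1/2)·x_2/x_1 = p_1/p_2.
So 0.2·p_2·x_2 = 0.4·p_1·x_1; combined with the budget, a share 1/3 of income goes to x_1.
Demand: x_1*(p_1,p_2,m) = 1/3·m/p_1 and x_2* = 2/3·m/p_2.
At p_1=13.8, p_2=11.8, m=65: x_1* = 1/3·65/13.8 = 1.57.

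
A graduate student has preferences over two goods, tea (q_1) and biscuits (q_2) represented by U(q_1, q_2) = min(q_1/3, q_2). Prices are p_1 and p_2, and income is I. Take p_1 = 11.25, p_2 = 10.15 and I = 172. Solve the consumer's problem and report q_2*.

q_2* = 3.918

With perfect complements, no substitution: consume in ratio q_1:q_2 = 3:1.
Budget: p_1·q_1 + p_2·(1/3)·q_1 = I, so (3·p_1 + p_2)·q_1 = 3·I.
Demand: q_1*(p_1,p_2,I) = 3·I/(3·p_1 + p_2), q_2* = I/(3·p_1 + p_2).
Here 3·11.25 + 10.15 = 43.9, giving q_2* = 3.918.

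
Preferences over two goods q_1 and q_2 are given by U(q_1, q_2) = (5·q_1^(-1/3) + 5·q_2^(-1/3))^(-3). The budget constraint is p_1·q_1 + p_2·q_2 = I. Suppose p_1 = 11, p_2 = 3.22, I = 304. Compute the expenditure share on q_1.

share on q_1 = 0.5762

MRS = MU_q_1/MU_q_2 = (q_2/q_1)^(4/3). Set equal to p_1/p_2.
Solve for the ratio: q_2/q_1 = [p_1/p_2]^(0.75).
Substitute q_2 = (q_2/q_1)·q_1 into the budget: q_1* = I/(p_1 + p_2·(q_2/q_1)).
Numerically q_2/q_1 = 2.512769, so q_1* = 304/(11 + 3.22·2.512769) = 15.9236 and q_2* = 2.512769·15.9236 = 40.0124.
Expenditure on q_1: 11·15.9236 = 175.16; share = 0.5762.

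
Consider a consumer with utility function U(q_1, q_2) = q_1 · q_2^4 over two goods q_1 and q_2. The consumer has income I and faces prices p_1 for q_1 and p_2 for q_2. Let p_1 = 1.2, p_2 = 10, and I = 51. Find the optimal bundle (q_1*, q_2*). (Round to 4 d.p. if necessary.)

q_1* = 8.5, q_2* = 4.08

The MRS is (1/4)·q_2/q_1. Set MRS = p_1/p_2.
So p_2·q_2 = 4·p_1·q_1; combined with the budget, a share 0.2 of income goes to q_1.
Demand: q_1*(p_1,p_2,I) = 0.2·I/p_1 and q_2* = 0.8·I/p_2.
At p_1=1.2, p_2=10, I=51: q_1* = 0.2·51/1.2 = 8.5, q_2* = 4.08.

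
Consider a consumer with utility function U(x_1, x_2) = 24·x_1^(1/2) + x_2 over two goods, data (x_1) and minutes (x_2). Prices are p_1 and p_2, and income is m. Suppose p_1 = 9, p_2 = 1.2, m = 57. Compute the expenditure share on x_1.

Plugging in: x_1* = (12·1.2/9)² = 2.56, x_2* = 28.3.
Expenditure on x_1: 9·2.56 = 23.04; share = 0.4042.

share on x_1 = 0.4042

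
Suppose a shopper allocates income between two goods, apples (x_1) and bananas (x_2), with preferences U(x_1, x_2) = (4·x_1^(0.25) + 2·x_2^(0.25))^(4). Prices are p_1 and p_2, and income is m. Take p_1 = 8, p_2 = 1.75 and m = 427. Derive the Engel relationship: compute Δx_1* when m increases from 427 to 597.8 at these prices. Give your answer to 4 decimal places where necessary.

MU_x_1 ∝ 4·x_1^(-0.75), MU_x_2 ∝ 2·x_2^(-0.75), so MRS = 2·(x_2/x_1)^(0.75) = p_1/p_2.
Hence x_2/x_1 = ((1/2)·p_1/p_2)^(1/(0.75)), i.e. raised to the 4/3 power.
With the ratio pinned down, the budget gives x_1* = m/(p_1 + p_2·(x_2/x_1)) and x_2* = (x_2/x_1)·x_1*.
Numerically x_2/x_1 = 3.010897, so x_1* = 427/(8 + 1.75·3.010897) = 32.1801.
At m' = 597.8: x_1* = 45.0521. Change: 45.0521 − 32.1801 = 12.872.

Δx_1* = 12.872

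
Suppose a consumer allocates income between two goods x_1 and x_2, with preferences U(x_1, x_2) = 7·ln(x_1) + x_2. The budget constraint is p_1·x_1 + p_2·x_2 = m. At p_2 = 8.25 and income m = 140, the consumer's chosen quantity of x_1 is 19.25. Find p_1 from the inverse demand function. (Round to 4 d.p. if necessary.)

p_1 = 3

Set MRS = p_1/p_2: (7/x_1)/1 = p_1/p_2.
So x_1*(p_1,p_2) = 7·p_2/p_1, independent of income; and x_2* = (m − 7·p_2)/p_2.
Set x_1* = 19.25 in the demand function and solve for p_1: p_1 = 3.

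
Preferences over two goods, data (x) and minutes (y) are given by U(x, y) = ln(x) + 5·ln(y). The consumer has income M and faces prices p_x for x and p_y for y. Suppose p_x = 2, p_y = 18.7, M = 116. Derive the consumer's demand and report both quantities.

Tangency: MRS = (1/5)·y/x = p_x/p_y.
So p_y·y = 5·p_x·x; combined with the budget, a share 1/6 of income goes to x.
Demand: x*(p_x,p_y,M) = 1/6·M/p_x and y* = 5/6·M/p_y.
At p_x=2, p_y=18.7, M=116: x* = 1/6·116/2 = 9.6667, y* = 5.1693.

x* = 9.6667, y* = 5.1693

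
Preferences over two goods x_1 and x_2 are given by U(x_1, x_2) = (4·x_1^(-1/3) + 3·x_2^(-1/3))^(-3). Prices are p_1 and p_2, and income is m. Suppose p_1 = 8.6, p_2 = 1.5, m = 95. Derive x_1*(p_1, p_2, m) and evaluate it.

x_1* = 7.2635

With the ratio pinned down, the budget gives x_1* = m/(p_1 + p_2·(x_2/x_1)) and x_2* = (x_2/x_1)·x_1*.
Numerically x_2/x_1 = 2.986079, so x_1* = 95/(8.6 + 1.5·2.986079) = 7.2635.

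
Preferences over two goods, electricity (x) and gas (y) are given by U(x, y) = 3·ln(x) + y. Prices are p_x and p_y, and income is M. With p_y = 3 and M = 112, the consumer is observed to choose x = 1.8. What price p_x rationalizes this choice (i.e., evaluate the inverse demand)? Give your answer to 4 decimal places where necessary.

Set MRS = p_x/p_y: (3/x)/1 = p_x/p_y.
So x*(p_x,p_y) = 3·p_y/p_x, independent of income; and y* = (M − 3·p_y)/p_y.
Set x* = 1.8 in the demand function and solve for p_x: p_x = 5.

p_x = 5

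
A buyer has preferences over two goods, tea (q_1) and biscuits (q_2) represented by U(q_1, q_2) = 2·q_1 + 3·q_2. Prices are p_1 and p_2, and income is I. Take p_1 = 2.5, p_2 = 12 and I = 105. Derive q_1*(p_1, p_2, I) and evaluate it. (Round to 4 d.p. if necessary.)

q_1* = 42

Linear utility — the consumer picks whichever good has higher MU/price: 2/2.5 = 0.8 vs 3/12 = 0.25.
q_1 gives more utility per dollar, so spend all income on q_1: q_1* = I/p_1, q_2* = 0.
Numerically: q_1* = 42, q_2* = 0.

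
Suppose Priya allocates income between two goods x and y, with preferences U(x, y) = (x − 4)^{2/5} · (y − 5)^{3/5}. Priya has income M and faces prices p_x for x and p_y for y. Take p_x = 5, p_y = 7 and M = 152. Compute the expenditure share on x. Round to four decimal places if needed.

MRS = (2/3)·(y−5)/(x−4). Tangency with p_x/p_y gives y−5 = (3/2)·(p_x/p_y)·(x−4).
After buying the subsistence bundle (4, 5), a share 0.4 of the remaining income goes to x: x* = 4 + 0.4·(M − 4p_x − 5p_y)/p_x.
Discretionary income = 152 − 4·5 − 5·7 = 97; x* = 4 + 0.4·97/5 = 11.76; y* = 5 + 0.6·97/7 = 13.3143.
Expenditure on x: 5·11.76 = 58.8; share = 0.3868.

share on x = 0.3868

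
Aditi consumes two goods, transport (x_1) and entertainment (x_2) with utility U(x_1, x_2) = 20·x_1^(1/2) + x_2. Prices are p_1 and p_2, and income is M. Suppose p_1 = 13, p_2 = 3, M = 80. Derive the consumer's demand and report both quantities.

Thus x_1* = (10·p_2/p_1)² — independent of M — with the rest of income spent on x_2.
Plugging in: x_1* = (10·3/13)² = 5.3254, x_2* = 3.5897.

x_1* = 5.3254, x_2* = 3.5897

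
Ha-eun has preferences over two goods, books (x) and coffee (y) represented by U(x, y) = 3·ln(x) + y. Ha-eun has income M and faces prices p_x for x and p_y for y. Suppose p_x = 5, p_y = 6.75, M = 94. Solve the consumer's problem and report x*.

x* = 4.05

MU_x = 3/x, MU_y = 1. Tangency: 3/x = p_x/p_y.
So x*(p_x,p_y) = 3·p_y/p_x, independent of income; and y* = (M − 3·p_y)/p_y.
At the given prices: x* = 3·6.75/5 = 4.05.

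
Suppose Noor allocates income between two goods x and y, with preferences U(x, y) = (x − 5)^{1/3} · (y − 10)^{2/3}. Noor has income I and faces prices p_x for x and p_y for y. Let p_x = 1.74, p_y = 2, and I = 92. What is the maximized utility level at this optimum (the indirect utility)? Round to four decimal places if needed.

Substituting into the budget: x* = 5 + 1/3·(I − 5·p_x − 10·p_y)/p_x, and y* = 10 + 2/3·(…)/p_y.
Discretionary income = 92 − 5·1.74 − 10·2 = 63.3; x* = 5 + 1/3·63.3/1.74 = 17.1264; y* = 10 + 2/3·63.3/2 = 31.1.
Utility at the optimum: U(17.1264, 31.1) = 17.5428.

V = 17.5428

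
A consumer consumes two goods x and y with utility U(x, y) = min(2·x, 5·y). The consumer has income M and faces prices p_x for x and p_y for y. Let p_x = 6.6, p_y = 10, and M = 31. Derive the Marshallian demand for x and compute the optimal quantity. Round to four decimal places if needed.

With perfect complements, no substitution: consume in ratio x:y = 5:2.
Budget: p_x·x + p_y·(2/5)·x = M, so (5·p_x + 2·p_y)·x = 5·M.
Demand: x*(p_x,p_y,M) = 5·M/(5·p_x + 2·p_y), y* = 2·M/(5·p_x + 2·p_y).
Here 5·6.6 + 2·10 = 53, giving x* = 2.9245.

x* = 2.9245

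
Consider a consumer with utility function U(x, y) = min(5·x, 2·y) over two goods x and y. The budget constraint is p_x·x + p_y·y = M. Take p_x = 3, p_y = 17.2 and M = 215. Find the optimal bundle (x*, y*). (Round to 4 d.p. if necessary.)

x* = 4.6739, y* = 11.6848

With perfect complements, no substitution: consume in ratio x:y = 2:5.
Budget: p_x·x + p_y·(5/2)·x = M, so (2·p_x + 5·p_y)·x = 2·M.
Demand: x*(p_x,p_y,M) = 2·M/(2·p_x + 5·p_y), y* = 5·M/(2·p_x + 5·p_y).
Here 2·3 + 5·17.2 = 92, giving x* = 4.6739 and y* = 11.6848.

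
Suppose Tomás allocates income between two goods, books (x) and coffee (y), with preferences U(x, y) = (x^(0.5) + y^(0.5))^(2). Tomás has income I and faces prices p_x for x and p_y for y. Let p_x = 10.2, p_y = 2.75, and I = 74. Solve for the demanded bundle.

x* = 1.5406, y* = 21.1948

MRS = MU_x/MU_y = (y/x)^(0.5). Set equal to p_x/p_y.
Hence y/x = (p_x/p_y)^(1/(0.5)), i.e. raised to the 2 power.
With the ratio pinned down, the budget gives x* = I/(p_x + p_y·(y/x)) and y* = (y/x)·x*.
Numerically y/x = 13.757355, so x* = 74/(10.2 + 2.75·13.757355) = 1.5406 and y* = 13.757355·1.5406 = 21.1948.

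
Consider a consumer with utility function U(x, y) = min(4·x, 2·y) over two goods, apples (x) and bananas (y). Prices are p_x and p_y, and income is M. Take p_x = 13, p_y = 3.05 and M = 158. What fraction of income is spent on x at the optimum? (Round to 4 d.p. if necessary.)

share on x = 0.6806

Leontief preferences: the optimum is at the kink where x/2 = y/4, i.e. y = 2·x.
Budget: p_x·x + p_y·2·x = M, so (2·p_x + 4·p_y)·x = 2·M.
Demand: x*(p_x,p_y,M) = 2·M/(2·p_x + 4·p_y), y* = 4·M/(2·p_x + 4·p_y).
Here 2·13 + 4·3.05 = 38.2, giving x* = 8.2723 and y* = 16.5445.
Expenditure on x: 13·8.2723 = 107.5393; share = 0.6806.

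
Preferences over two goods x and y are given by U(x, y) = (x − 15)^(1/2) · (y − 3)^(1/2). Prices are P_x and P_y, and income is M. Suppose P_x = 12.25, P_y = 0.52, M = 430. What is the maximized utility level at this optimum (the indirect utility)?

V = 48.4749

Substituting into the budget: x* = 15 + 0.5·(M − 15·P_x − 3·P_y)/P_x, and y* = 3 + 0.5·(…)/P_y.
Discretionary income = 430 − 15·12.25 − 3·0.52 = 244.69; x* = 15 + 0.5·244.69/12.25 = 24.9873; y* = 3 + 0.5·244.69/0.52 = 238.2788.
Utility at the optimum: U(24.9873, 238.2788) = 48.4749.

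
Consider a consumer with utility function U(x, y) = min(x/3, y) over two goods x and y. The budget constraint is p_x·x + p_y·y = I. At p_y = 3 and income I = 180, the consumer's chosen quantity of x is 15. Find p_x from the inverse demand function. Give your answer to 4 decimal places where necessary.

p_x = 11

With perfect complements, no substitution: consume in ratio x:y = 3:1.
Budget: p_x·x + p_y·(1/3)·x = I, so (3·p_x + p_y)·x = 3·I.
Demand: x*(p_x,p_y,I) = 3·I/(3·p_x + p_y), y* = I/(3·p_x + p_y).
Set x* = 15 in the demand function and solve for p_x: p_x = 11.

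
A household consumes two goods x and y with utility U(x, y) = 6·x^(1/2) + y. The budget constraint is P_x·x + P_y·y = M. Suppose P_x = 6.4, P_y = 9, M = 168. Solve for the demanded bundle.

Utility is quasi-linear in y; the FOC for x is 3/√x = P_x/P_y.
Thus x* = (3·P_y/P_x)² — independent of M — with the rest of income spent on y.
Plugging in: x* = (3·9/6.4)² = 17.7979, y* = 6.0104.

x* = 17.7979, y* = 6.0104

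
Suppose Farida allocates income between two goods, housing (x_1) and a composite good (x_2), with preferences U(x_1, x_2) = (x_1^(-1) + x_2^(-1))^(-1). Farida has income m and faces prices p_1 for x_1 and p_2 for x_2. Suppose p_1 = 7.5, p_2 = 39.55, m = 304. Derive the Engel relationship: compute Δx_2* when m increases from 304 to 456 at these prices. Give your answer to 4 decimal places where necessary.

Δx_2* = 2.6773

MU_x_1 ∝ x_1^(-2), MU_x_2 ∝ x_2^(-2), so MRS = (x_2/x_1)^(2) = p_1/p_2.
Solve for the ratio: x_2/x_1 = [p_1/p_2]^(0.5).
With the ratio pinned down, the budget gives x_1* = m/(p_1 + p_2·(x_2/x_1)) and x_2* = (x_2/x_1)·x_1*.
Numerically x_2/x_1 = 0.435469, so x_1* = 304/(7.5 + 39.55·0.435469) = 12.2963 and x_2* = 0.435469·12.2963 = 5.3547.
At m' = 456: x_2* = 8.032. Change: 8.032 − 5.3547 = 2.6773.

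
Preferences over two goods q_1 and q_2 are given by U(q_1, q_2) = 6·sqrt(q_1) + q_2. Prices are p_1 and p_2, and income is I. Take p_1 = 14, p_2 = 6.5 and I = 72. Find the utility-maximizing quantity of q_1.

q_1* = 1.9401

Solve: √q_1 = 3·p_2/p_1, so q_1*(p_1,p_2) = (3·p_2/p_1)², and q_2* = (I − p_1·q_1*)/p_2.
Plugging in: q_1* = (3·6.5/14)² = 1.9401.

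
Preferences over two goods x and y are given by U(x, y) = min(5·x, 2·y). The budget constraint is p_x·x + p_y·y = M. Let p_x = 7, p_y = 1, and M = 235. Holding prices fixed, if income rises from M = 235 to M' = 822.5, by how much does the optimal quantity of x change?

Leontief preferences: the optimum is at the kink where x/2 = y/5, i.e. y = (5/2)·x.
Budget: p_x·x + p_y·(5/2)·x = M, so (2·p_x + 5·p_y)·x = 2·M.
Demand: x*(p_x,p_y,M) = 2·M/(2·p_x + 5·p_y), y* = 5·M/(2·p_x + 5·p_y).
Here 2·7 + 5·1 = 19, giving x* = 24.7368.
At M' = 822.5: x* = 86.5789. Change: 86.5789 − 24.7368 = 61.8421.

Δx* = 61.8421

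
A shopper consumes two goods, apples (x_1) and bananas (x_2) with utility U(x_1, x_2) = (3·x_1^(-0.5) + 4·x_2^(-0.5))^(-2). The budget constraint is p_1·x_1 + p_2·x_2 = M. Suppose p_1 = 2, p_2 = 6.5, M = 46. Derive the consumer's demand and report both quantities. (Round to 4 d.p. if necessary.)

x_1* = 8.2307, x_2* = 4.5444

MU_x_1 ∝ 3·x_1^(-1.5), MU_x_2 ∝ 4·x_2^(-1.5), so MRS = (3/4)·(x_2/x_1)^(1.5) = p_1/p_2.
Hence x_2/x_1 = ((4/3)·p_1/p_2)^(1/(1.5)), i.e. raised to the 2/3 power.
With the ratio pinned down, the budget gives x_1* = M/(p_1 + p_2·(x_2/x_1)) and x_2* = (x_2/x_1)·x_1*.
Numerically x_2/x_1 = 0.552124, so x_1* = 46/(2 + 6.5·0.552124) = 8.2307 and x_2* = 0.552124·8.2307 = 4.5444.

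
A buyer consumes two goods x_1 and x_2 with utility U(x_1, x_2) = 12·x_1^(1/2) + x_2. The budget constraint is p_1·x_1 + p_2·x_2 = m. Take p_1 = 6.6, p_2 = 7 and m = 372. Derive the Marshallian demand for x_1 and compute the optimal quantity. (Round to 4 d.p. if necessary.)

Set MRS = p_1/p_2: 6·x_1^(−1/2) = p_1/p_2.
Thus x_1* = (6·p_2/p_1)² — independent of m — with the rest of income spent on x_2.
Plugging in: x_1* = (6·7/6.6)² = 40.4959.

x_1* = 40.4959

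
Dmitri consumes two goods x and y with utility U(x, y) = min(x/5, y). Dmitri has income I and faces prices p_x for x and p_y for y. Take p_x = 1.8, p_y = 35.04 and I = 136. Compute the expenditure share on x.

share on x = 0.2044

Leontief preferences: the optimum is at the kink where x/5 = y/1, i.e. y = (1/5)·x.
Budget: p_x·x + p_y·(1/5)·x = I, so (5·p_x + p_y)·x = 5·I.
Demand: x*(p_x,p_y,I) = 5·I/(5·p_x + p_y), y* = I/(5·p_x + p_y).
Here 5·1.8 + 35.04 = 44.04, giving x* = 15.4405 and y* = 3.0881.
Expenditure on x: 1.8·15.4405 = 27.7929; share = 0.2044.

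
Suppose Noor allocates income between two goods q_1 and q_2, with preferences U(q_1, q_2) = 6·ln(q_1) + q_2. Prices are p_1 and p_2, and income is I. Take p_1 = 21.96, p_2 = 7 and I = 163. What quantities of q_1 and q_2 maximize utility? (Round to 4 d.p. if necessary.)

At the given prices: q_1* = 6·7/21.96 = 1.9126, and q_2* = 17.2857.

q_1* = 1.9126, q_2* = 17.2857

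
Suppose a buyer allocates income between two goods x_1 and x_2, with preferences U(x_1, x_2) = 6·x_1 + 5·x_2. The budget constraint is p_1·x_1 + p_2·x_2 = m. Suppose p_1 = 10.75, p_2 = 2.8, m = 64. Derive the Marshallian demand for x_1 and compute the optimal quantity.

x_1* = 0

Linear utility — the consumer picks whichever good has higher MU/price: 6/10.75 = 0.5581 vs 5/2.8 = 1.7857.
x_2 gives more utility per dollar, so spend all income on x_2: x_2* = m/p_2, x_1* = 0.
Numerically: x_1* = 0, x_2* = 22.8571.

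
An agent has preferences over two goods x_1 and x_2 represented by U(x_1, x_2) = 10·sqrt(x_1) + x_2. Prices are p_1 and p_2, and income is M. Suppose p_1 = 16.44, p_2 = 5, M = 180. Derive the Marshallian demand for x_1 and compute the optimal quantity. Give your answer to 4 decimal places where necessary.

x_1* = 2.3125

Utility is quasi-linear in x_2; the FOC for x_1 is 5/√x_1 = p_1/p_2.
Thus x_1* = (5·p_2/p_1)² — independent of M — with the rest of income spent on x_2.
Plugging in: x_1* = (5·5/16.44)² = 2.3125.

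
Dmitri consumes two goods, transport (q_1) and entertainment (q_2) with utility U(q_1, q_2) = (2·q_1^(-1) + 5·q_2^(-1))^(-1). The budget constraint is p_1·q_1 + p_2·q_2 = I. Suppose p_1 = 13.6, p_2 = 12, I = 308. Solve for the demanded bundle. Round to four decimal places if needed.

q_1* = 9.1127, q_2* = 15.3389

From the CES first-order condition, (2/5)·(q_2/q_1)^(2) = p_1/p_2.
Solve for the ratio: q_2/q_1 = [(5/2)·p_1/p_2]^(0.5).
With the ratio pinned down, the budget gives q_1* = I/(p_1 + p_2·(q_2/q_1)) and q_2* = (q_2/q_1)·q_1*.
Numerically q_2/q_1 = 1.683251, so q_1* = 308/(13.6 + 12·1.683251) = 9.1127 and q_2* = 1.683251·9.1127 = 15.3389.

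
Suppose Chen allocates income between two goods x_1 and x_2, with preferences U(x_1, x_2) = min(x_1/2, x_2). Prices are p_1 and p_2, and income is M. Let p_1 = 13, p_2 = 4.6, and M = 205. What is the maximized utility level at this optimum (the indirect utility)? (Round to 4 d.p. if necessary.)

V = 6.6993

Leontief preferences: the optimum is at the kink where x_1/2 = x_2/1, i.e. x_2 = (1/2)·x_1.
Budget: p_1·x_1 + p_2·(1/2)·x_1 = M, so (2·p_1 + p_2)·x_1 = 2·M.
Demand: x_1*(p_1,p_2,M) = 2·M/(2·p_1 + p_2), x_2* = M/(2·p_1 + p_2).
Here 2·13 + 4.6 = 30.6, giving x_1* = 13.3987 and x_2* = 6.6993.
Utility at the optimum: U(13.3987, 6.6993) = 6.6993.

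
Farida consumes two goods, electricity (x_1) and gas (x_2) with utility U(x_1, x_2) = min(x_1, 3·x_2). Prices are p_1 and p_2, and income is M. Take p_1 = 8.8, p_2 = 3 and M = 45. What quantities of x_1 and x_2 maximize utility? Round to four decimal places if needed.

x_1* = 4.5918, x_2* = 1.5306

With perfect complements, no substitution: consume in ratio x_1:x_2 = 3:1.
Budget: p_1·x_1 + p_2·(1/3)·x_1 = M, so (3·p_1 + p_2)·x_1 = 3·M.
Demand: x_1*(p_1,p_2,M) = 3·M/(3·p_1 + p_2), x_2* = M/(3·p_1 + p_2).
Here 3·8.8 + 3 = 29.4, giving x_1* = 4.5918 and x_2* = 1.5306.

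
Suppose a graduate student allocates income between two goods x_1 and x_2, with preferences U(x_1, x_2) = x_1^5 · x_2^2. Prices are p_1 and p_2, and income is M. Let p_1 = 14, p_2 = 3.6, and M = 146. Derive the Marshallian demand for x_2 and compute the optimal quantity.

x_2* = 11.5873

The MRS is (5/2)·x_2/x_1. Set MRS = p_1/p_2.
So 5·p_2·x_2 = 2·p_1·x_1; combined with the budget, a share 5/7 of income goes to x_1.
Demand: x_1*(p_1,p_2,M) = 5/7·M/p_1 and x_2* = 2/7·M/p_2.
At p_1=14, p_2=3.6, M=146: x_2* = 2/7·146/3.6 = 11.5873.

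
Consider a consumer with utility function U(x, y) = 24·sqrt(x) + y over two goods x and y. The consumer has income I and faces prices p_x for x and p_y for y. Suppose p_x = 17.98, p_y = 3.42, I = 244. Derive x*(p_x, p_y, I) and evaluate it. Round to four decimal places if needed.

x* = 5.21

MU_x = 12/√x, MU_y = 1. Tangency: 12/√x = p_x/p_y.
Solve: √x = 12·p_y/p_x, so x*(p_x,p_y) = (12·p_y/p_x)², and y* = (I − p_x·x*)/p_y.
Plugging in: x* = (12·3.42/17.98)² = 5.21.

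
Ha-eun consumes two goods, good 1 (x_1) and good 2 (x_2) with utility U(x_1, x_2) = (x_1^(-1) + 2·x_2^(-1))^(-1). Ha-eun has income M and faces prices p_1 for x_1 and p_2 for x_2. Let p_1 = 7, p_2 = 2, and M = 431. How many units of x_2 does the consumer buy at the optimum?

MU_x_1 ∝ x_1^(-2), MU_x_2 ∝ 2·x_2^(-2), so MRS = (1/2)·(x_2/x_1)^(2) = p_1/p_2.
Solve for the ratio: x_2/x_1 = [2·p_1/p_2]^(0.5).
Substitute x_2 = (x_2/x_1)·x_1 into the budget: x_1* = M/(p_1 + p_2·(x_2/x_1)).
Numerically x_2/x_1 = 2.645751, so x_1* = 431/(7 + 2·2.645751) = 35.0649 and x_2* = 2.645751·35.0649 = 92.7729.

x_2* = 92.7729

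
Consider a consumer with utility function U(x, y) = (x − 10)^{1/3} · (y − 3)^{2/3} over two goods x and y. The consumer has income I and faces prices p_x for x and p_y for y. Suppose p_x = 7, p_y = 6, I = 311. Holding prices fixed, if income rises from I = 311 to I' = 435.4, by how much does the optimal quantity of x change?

MRS = (1/2)·(y−3)/(x−10). Tangency with p_x/p_y gives y−3 = 2·(p_x/p_y)·(x−10).
Substituting into the budget: x* = 10 + 1/3·(I − 10·p_x − 3·p_y)/p_x, and y* = 3 + 2/3·(…)/p_y.
Discretionary income = 311 − 10·7 − 3·6 = 223; x* = 10 + 1/3·223/7 = 20.619.
At I' = 435.4: x* = 26.5429. Change: 26.5429 − 20.619 = 5.9238.

Δx* = 5.9238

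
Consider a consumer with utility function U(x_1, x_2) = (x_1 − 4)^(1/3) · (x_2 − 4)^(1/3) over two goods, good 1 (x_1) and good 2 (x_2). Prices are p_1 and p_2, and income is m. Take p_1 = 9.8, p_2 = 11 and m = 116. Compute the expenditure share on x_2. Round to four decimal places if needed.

share on x_2 = 0.5207

MRS = (x_2−4)/(x_1−4). Tangency with p_1/p_2 gives x_2−4 = (p_1/p_2)·(x_1−4).
After buying the subsistence bundle (4, 4), a share 0.5 of the remaining income goes to x_1: x_1* = 4 + 0.5·(m − 4p_1 − 4p_2)/p_1.
Discretionary income = 116 − 4·9.8 − 4·11 = 32.8; x_1* = 4 + 0.5·32.8/9.8 = 5.6735; x_2* = 4 + 0.5·32.8/11 = 5.4909.
Expenditure on x_2: 11·5.4909 = 60.4; share = 0.5207.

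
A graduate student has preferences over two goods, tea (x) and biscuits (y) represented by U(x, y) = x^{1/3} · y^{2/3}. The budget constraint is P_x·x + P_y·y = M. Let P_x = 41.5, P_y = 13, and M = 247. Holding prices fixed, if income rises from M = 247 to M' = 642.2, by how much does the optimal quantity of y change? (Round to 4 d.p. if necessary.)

Δy* = 20.2667

MU_x/MU_y = (1/3·y)/(2/3·x); tangency sets this equal to P_x/P_y.
Rearranging, P_y·y = 2·P_x·x. Substituting into the budget gives P_x·x·(1 + 2) = M.
Demand: x*(P_x,P_y,M) = 1/3·M/P_x and y* = 2/3·M/P_y.
At P_x=41.5, P_y=13, M=247: y* = 2/3·247/13 = 12.6667.
At M' = 642.2: y* = 32.9333. Change: 32.9333 − 12.6667 = 20.2667.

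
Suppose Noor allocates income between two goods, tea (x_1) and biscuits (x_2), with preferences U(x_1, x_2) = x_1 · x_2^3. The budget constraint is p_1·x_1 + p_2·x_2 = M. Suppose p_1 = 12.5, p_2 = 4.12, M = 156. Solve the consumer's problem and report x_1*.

x_1* = 3.12

At p_1=12.5, p_2=4.12, M=156: x_1* = 0.25·156/12.5 = 3.12.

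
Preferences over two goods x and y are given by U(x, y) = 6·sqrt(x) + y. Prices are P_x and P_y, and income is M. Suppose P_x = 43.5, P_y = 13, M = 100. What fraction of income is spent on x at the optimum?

MU_x = 3/√x, MU_y = 1. Tangency: 3/√x = P_x/P_y.
Solve: √x = 3·P_y/P_x, so x*(P_x,P_y) = (3·P_y/P_x)², and y* = (M − P_x·x*)/P_y.
Plugging in: x* = (3·13/43.5)² = 0.8038, y* = 5.0027.
Expenditure on x: 43.5·0.8038 = 34.9655; share = 0.3497.

share on x = 0.3497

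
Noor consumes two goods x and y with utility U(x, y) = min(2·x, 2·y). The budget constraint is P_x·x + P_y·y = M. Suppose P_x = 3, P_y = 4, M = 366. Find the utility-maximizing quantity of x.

Leontief preferences: the optimum is at the kink where x/2 = y/2, i.e. y = x.
Budget: P_x·x + P_y·x = M, so (2·P_x + 2·P_y)·x = 2·M.
Demand: x*(P_x,P_y,M) = 2·M/(2·P_x + 2·P_y), y* = 2·M/(2·P_x + 2·P_y).
Here 2·3 + 2·4 = 14, giving x* = 52.2857.

x* = 52.2857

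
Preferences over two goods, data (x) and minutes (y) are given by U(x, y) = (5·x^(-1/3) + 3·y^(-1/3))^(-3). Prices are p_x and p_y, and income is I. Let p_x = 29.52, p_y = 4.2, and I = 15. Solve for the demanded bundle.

From the CES first-order condition, (5/3)·(y/x)^(4/3) = p_x/p_y.
Solve for the ratio: y/x = [(3/5)·p_x/p_y]^(0.75).
With the ratio pinned down, the budget gives x* = I/(p_x + p_y·(y/x)) and y* = (y/x)·x*.
Numerically y/x = 2.94282, so x* = 15/(29.52 + 4.2·2.94282) = 0.3582 and y* = 2.94282·0.3582 = 1.054.

x* = 0.3582, y* = 1.054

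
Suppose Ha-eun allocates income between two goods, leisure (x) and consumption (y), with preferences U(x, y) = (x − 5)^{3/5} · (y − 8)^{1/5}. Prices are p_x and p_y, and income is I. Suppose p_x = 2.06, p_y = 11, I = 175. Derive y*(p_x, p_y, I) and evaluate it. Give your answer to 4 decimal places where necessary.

y* = 9.7432

Substituting into the budget: x* = 5 + 0.75·(I − 5·p_x − 8·p_y)/p_x, and y* = 8 + 0.25·(…)/p_y.
Discretionary income = 175 − 5·2.06 − 8·11 = 76.7; y* = 8 + 0.25·76.7/11 = 9.7432.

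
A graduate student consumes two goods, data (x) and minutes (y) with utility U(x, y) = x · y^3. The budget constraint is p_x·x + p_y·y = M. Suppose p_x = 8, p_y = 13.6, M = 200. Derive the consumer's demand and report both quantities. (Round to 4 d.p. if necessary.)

x* = 6.25, y* = 11.0294

The MRS is (1/3)·y/x. Set MRS = p_x/p_y.
Rearranging, p_y·y = 3·p_x·x. Substituting into the budget gives p_x·x·(1 + 3) = M.
Demand: x*(p_x,p_y,M) = 0.25·M/p_x and y* = 0.75·M/p_y.
At p_x=8, p_y=13.6, M=200: x* = 0.25·200/8 = 6.25, y* = 11.0294.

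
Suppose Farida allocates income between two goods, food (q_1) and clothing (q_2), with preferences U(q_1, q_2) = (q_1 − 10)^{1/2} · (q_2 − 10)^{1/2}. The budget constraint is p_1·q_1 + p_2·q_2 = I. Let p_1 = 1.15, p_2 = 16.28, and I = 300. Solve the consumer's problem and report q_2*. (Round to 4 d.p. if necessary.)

After buying the subsistence bundle (10, 10), a share 0.5 of the remaining income goes to q_1: q_1* = 10 + 0.5·(I − 10p_1 − 10p_2)/p_1.
Discretionary income = 300 − 10·1.15 − 10·16.28 = 125.7; q_2* = 10 + 0.5·125.7/16.28 = 13.8606.

q_2* = 13.8606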